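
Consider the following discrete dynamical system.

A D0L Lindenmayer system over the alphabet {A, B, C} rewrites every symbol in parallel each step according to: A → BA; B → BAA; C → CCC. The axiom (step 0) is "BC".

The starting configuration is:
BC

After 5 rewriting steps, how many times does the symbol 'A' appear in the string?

58

k=0  BC
k=1  BAACCC
k=2  BAABABACCCCCCCCC
k=3  BAABABABAABABAABACCCCCCCCCCCCCCCCCCCCCCCCCCC
k=4  BAABABABAABABAABABAABABABAABABAABABABAABACCCCCCCCCCCCCCCCC…CCCCCCCCCCCCCCCCCCCCCCCCCCCCCCCCCCCCCCCCCCCCCCCCCCCCCCCCCC  (len 122)
k=5  BAABABABAABABAABABAABABABAABABAABABABAABABAABABABAABABAABA…CCCCCCCCCCCCCCCCCCCCCCCCCCCCCCCCCCCCCCCCCCCCCCCCCCCCCCCCCC  (len 342)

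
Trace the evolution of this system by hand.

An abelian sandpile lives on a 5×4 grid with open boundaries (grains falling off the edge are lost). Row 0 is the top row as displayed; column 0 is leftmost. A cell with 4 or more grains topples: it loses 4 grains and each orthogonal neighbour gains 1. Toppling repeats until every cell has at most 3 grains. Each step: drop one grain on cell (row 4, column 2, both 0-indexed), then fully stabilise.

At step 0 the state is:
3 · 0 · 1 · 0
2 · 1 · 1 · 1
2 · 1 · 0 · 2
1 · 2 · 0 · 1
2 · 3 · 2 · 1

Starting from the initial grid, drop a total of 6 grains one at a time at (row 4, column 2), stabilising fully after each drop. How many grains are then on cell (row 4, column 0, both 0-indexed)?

step 0: 3 · 0 · 1 · 0
2 · 1 · 1 · 1
2 · 1 · 0 · 2
1 · 2 · 0 · 1
2 · 3 · 2 · 1
step 1: 3 · 0 · 1 · 0
2 · 1 · 1 · 1
2 · 1 · 0 · 2
1 · 2 · 0 · 1
2 · 3 · 3 · 1
step 2: 3 · 0 · 1 · 0
2 · 1 · 1 · 1
2 · 1 · 0 · 2
1 · 3 · 1 · 1
3 · 0 · 1 · 2
step 3: 3 · 0 · 1 · 0
2 · 1 · 1 · 1
2 · 1 · 0 · 2
1 · 3 · 1 · 1
3 · 0 · 2 · 2
step 4: 3 · 0 · 1 · 0
2 · 1 · 1 · 1
2 · 1 · 0 · 2
1 · 3 · 1 · 1
3 · 0 · 3 · 2
step 5: 3 · 0 · 1 · 0
2 · 1 · 1 · 1
2 · 1 · 0 · 2
1 · 3 · 2 · 1
3 · 1 · 0 · 3
step 6: 3 · 0 · 1 · 0
2 · 1 · 1 · 1
2 · 1 · 0 · 2
1 · 3 · 2 · 1
3 · 1 · 1 · 3

3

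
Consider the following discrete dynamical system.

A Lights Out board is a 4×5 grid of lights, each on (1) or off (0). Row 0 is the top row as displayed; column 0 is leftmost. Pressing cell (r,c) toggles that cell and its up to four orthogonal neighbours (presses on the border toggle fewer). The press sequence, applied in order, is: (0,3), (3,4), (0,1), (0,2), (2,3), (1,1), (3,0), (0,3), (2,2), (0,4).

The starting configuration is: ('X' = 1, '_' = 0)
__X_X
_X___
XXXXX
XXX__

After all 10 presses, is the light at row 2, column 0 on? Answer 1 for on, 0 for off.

0

0) __X_X
_X___
XXXXX
XXX__
1) ___X_
_X_X_
XXXXX
XXX__
2) ___X_
_X_X_
XXXX_
XXXXX
3) XXXX_
___X_
XXXX_
XXXXX
4) X____
__XX_
XXXX_
XXXXX
5) X____
__X__
XX__X
XXX_X
6) XX___
XX___
X___X
XXX_X
7) XX___
XX___
____X
__X_X
8) XXXXX
XX_X_
____X
__X_X
9) XXXXX
XXXX_
_XXXX
____X
10) XXX__
XXXXX
_XXXX
____X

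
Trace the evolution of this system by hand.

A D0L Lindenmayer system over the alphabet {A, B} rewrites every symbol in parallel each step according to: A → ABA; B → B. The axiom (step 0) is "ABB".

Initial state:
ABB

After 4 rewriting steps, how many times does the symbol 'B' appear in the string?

gen 0: ABB
gen 1: ABABB
gen 2: ABABABABB
gen 3: ABABABABABABABABB
gen 4: ABABABABABABABABABABABABABABABABB

17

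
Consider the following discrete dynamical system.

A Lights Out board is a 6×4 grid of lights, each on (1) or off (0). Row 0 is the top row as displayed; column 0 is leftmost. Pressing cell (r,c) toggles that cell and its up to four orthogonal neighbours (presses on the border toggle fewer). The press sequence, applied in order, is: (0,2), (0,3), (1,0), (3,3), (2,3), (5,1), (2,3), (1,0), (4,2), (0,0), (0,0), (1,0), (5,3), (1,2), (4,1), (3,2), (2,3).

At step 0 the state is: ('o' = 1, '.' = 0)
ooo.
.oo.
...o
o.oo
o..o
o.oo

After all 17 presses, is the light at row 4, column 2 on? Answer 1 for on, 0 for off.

0) ooo.
.oo.
...o
o.oo
o..o
o.oo
1) o..o
.o..
...o
o.oo
o..o
o.oo
2) o.o.
.o.o
...o
o.oo
o..o
o.oo
3) ..o.
o..o
o..o
o.oo
o..o
o.oo
4) ..o.
o..o
o...
o...
o...
o.oo
5) ..o.
o...
o.oo
o..o
o...
o.oo
6) ..o.
o...
o.oo
o..o
oo..
.o.o
7) ..o.
o..o
o...
o...
oo..
.o.o
8) o.o.
.o.o
....
o...
oo..
.o.o
9) o.o.
.o.o
....
o.o.
o.oo
.ooo
10) .oo.
oo.o
....
o.o.
o.oo
.ooo
11) o.o.
.o.o
....
o.o.
o.oo
.ooo
12) ..o.
o..o
o...
o.o.
o.oo
.ooo
13) ..o.
o..o
o...
o.o.
o.o.
.o..
14) ....
ooo.
o.o.
o.o.
o.o.
.o..
15) ....
ooo.
o.o.
ooo.
.o..
....
16) ....
ooo.
o...
o..o
.oo.
....
17) ....
oooo
o.oo
o...
.oo.
....

1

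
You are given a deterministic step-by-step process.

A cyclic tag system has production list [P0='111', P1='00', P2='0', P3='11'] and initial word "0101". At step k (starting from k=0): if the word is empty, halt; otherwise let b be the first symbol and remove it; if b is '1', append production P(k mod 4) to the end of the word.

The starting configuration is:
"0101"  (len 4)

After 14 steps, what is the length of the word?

k=0  "0101"  (len 4)
k=1  "101"  (len 3)
k=2  "0100"  (len 4)
k=3  "100"  (len 3)
k=4  "0011"  (len 4)
k=5  "011"  (len 3)
k=6  "11"  (len 2)
k=7  "10"  (len 2)
k=8  "011"  (len 3)
k=9  "11"  (len 2)
k=10  "100"  (len 3)
k=11  "000"  (len 3)
k=12  "00"  (len 2)
k=13  "0"  (len 1)
k=14  (halted — word empty)

0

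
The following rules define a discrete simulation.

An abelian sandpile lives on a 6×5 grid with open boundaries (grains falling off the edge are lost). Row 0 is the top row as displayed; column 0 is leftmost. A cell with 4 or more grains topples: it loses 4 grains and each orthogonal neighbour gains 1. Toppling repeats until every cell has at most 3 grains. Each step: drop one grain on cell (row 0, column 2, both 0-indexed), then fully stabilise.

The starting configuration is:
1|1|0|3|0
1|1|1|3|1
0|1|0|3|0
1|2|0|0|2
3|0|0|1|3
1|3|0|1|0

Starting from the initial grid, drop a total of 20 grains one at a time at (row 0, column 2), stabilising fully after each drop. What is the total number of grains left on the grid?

43

gen 0: 1|1|0|3|0
1|1|1|3|1
0|1|0|3|0
1|2|0|0|2
3|0|0|1|3
1|3|0|1|0
gen 1: 1|1|1|3|0
1|1|1|3|1
0|1|0|3|0
1|2|0|0|2
3|0|0|1|3
1|3|0|1|0
gen 2: 1|1|2|3|0
1|1|1|3|1
0|1|0|3|0
1|2|0|0|2
3|0|0|1|3
1|3|0|1|0
gen 3: 1|1|3|3|0
1|1|1|3|1
0|1|0|3|0
1|2|0|0|2
3|0|0|1|3
1|3|0|1|0
gen 4: 1|2|1|1|1
1|1|3|1|2
0|1|1|0|1
1|2|0|1|2
3|0|0|1|3
1|3|0|1|0
gen 5: 1|2|2|1|1
1|1|3|1|2
0|1|1|0|1
1|2|0|1|2
3|0|0|1|3
1|3|0|1|0
gen 6: 1|2|3|1|1
1|1|3|1|2
0|1|1|0|1
1|2|0|1|2
3|0|0|1|3
1|3|0|1|0
gen 7: 1|3|1|2|1
1|2|0|2|2
0|1|2|0|1
1|2|0|1|2
3|0|0|1|3
1|3|0|1|0
gen 8: 1|3|2|2|1
1|2|0|2|2
0|1|2|0|1
1|2|0|1|2
3|0|0|1|3
1|3|0|1|0
gen 9: 1|3|3|2|1
1|2|0|2|2
0|1|2|0|1
1|2|0|1|2
3|0|0|1|3
1|3|0|1|0
gen 10: 2|0|1|3|1
1|3|1|2|2
0|1|2|0|1
1|2|0|1|2
3|0|0|1|3
1|3|0|1|0
gen 11: 2|0|2|3|1
1|3|1|2|2
0|1|2|0|1
1|2|0|1|2
3|0|0|1|3
1|3|0|1|0
gen 12: 2|0|3|3|1
1|3|1|2|2
0|1|2|0|1
1|2|0|1|2
3|0|0|1|3
1|3|0|1|0
gen 13: 2|1|1|0|2
1|3|2|3|2
0|1|2|0|1
1|2|0|1|2
3|0|0|1|3
1|3|0|1|0
gen 14: 2|1|2|0|2
1|3|2|3|2
0|1|2|0|1
1|2|0|1|2
3|0|0|1|3
1|3|0|1|0
gen 15: 2|1|3|0|2
1|3|2|3|2
0|1|2|0|1
1|2|0|1|2
3|0|0|1|3
1|3|0|1|0
gen 16: 2|2|0|1|2
1|3|3|3|2
0|1|2|0|1
1|2|0|1|2
3|0|0|1|3
1|3|0|1|0
gen 17: 2|2|1|1|2
1|3|3|3|2
0|1|2|0|1
1|2|0|1|2
3|0|0|1|3
1|3|0|1|0
gen 18: 2|2|2|1|2
1|3|3|3|2
0|1|2|0|1
1|2|0|1|2
3|0|0|1|3
1|3|0|1|0
gen 19: 2|2|3|1|2
1|3|3|3|2
0|1|2|0|1
1|2|0|1|2
3|0|0|1|3
1|3|0|1|0
gen 20: 3|0|2|3|2
2|1|2|0|3
0|2|3|1|1
1|2|0|1|2
3|0|0|1|3
1|3|0|1|0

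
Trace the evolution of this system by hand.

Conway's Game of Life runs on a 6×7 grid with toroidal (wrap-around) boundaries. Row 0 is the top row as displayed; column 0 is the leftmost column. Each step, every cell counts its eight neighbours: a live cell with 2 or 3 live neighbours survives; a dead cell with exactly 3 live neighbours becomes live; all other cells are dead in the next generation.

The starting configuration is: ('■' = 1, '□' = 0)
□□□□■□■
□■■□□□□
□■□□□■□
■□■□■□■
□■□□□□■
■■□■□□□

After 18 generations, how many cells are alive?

gen 0: □□□□■□■
□■■□□□□
□■□□□■□
■□■□■□■
□■□□□□■
■■□■□□□
gen 1: □□□■□□□
■■■□□■□
□□□■□■■
□□■□□□■
□□□■□■■
□■■□□■■
gen 2: □□□■■■□
■■■■□■□
□□□■■■□
■□■■□□□
□■□■■□□
■□■■□■■
gen 3: □□□□□□□
□■□□□□□
■□□□□■□
□■□□□■□
□□□□□■□
■■□□□□■
gen 4: □■□□□□□
□□□□□□□
■■□□□□■
□□□□■■□
□■□□□■□
■□□□□□■
gen 5: ■□□□□□□
□■□□□□□
■□□□□■■
□■□□■■□
■□□□■■□
■■□□□□■
gen 6: □□□□□□■
□■□□□□□
■■□□■■■
□■□□□□□
□□□□■□□
□■□□□■□
gen 7: ■□□□□□□
□■□□□□□
□■■□□■■
□■□□■□■
□□□□□□□
□□□□□■□
gen 8: □□□□□□□
□■■□□□■
□■■□□■■
□■■□□□■
□□□□□■□
□□□□□□□
gen 9: □□□□□□□
□■■□□■■
□□□■□■■
□■■□□□■
□□□□□□□
□□□□□□□
gen 10: □□□□□□□
■□■□■■■
□□□■■□□
■□■□□■■
□□□□□□□
□□□□□□□
gen 11: □□□□□■■
□□□□■■■
□□■□□□□
□□□■■■■
□□□□□□■
□□□□□□□
gen 12: □□□□■□■
□□□□■□■
□□□□□□□
□□□■■■■
□□□□■□■
□□□□□■■
gen 13: ■□□□■□■
□□□□□□□
□□□■□□■
□□□■■□■
■□□■□□□
■□□□■□■
gen 14: ■□□□□□■
■□□□□■■
□□□■■■□
■□■■■■■
■□□■□□□
□■□■■□□
gen 15: □■□□■□□
■□□□□□□
□■■□□□□
■■■□□□□
■□□□□□□
□■■■■□■
gen 16: □■□□■■□
■□■□□□□
□□■□□□□
■□■□□□□
□□□□□□■
□■■■■■□
gen 17: ■□□□□■■
□□■■□□□
□□■■□□□
□■□□□□□
■□□□■■■
■■■■□□■
gen 18: □□□□■■□
□■■■■□■
□■□■□□□
■■■■■■■
□□□■■■□
□□■■□□□

21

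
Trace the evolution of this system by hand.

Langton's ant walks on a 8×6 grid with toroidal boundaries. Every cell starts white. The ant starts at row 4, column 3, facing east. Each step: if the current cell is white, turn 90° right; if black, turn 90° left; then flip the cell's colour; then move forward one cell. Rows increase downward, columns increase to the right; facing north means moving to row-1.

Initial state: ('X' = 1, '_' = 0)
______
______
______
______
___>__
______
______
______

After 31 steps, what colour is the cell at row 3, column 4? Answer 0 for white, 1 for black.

gen 0: ______
______
______
______
___>__
______
______
______
gen 1: ______
______
______
______
___X__
___v__
______
______
gen 2: ______
______
______
______
___X__
__<X__
______
______
gen 3: ______
______
______
______
__^X__
__XX__
______
______
gen 4: ______
______
______
______
__X>__
__XX__
______
______
gen 5: ______
______
______
___^__
__X___
__XX__
______
______
gen 6: ______
______
______
___X>_
__X___
__XX__
______
______
gen 7: ______
______
______
___XX_
__X_v_
__XX__
______
______
gen 8: ______
______
______
___XX_
__X<X_
__XX__
______
______
gen 9: ______
______
______
___^X_
__XXX_
__XX__
______
______
gen 10: ______
______
______
__<_X_
__XXX_
__XX__
______
______
gen 11: ______
______
__^___
__X_X_
__XXX_
__XX__
______
______
gen 12: ______
______
__X>__
__X_X_
__XXX_
__XX__
______
______
gen 13: ______
______
__XX__
__XvX_
__XXX_
__XX__
______
______
gen 14: ______
______
__XX__
__<XX_
__XXX_
__XX__
______
______
gen 15: ______
______
__XX__
___XX_
__vXX_
__XX__
______
______
gen 16: ______
______
__XX__
___XX_
___>X_
__XX__
______
______
gen 17: ______
______
__XX__
___^X_
____X_
__XX__
______
______
gen 18: ______
______
__XX__
__<_X_
____X_
__XX__
______
______
gen 19: ______
______
__^X__
__X_X_
____X_
__XX__
______
______
gen 20: ______
______
_<_X__
__X_X_
____X_
__XX__
______
______
gen 21: ______
_^____
_X_X__
__X_X_
____X_
__XX__
______
______
gen 22: ______
_X>___
_X_X__
__X_X_
____X_
__XX__
______
______
gen 23: ______
_XX___
_XvX__
__X_X_
____X_
__XX__
______
______
gen 24: ______
_XX___
_<XX__
__X_X_
____X_
__XX__
______
______
gen 25: ______
_XX___
__XX__
_vX_X_
____X_
__XX__
______
______
gen 26: ______
_XX___
__XX__
<XX_X_
____X_
__XX__
______
______
gen 27: ______
_XX___
^_XX__
XXX_X_
____X_
__XX__
______
______
gen 28: ______
_XX___
X>XX__
XXX_X_
____X_
__XX__
______
______
gen 29: ______
_XX___
XXXX__
XvX_X_
____X_
__XX__
______
______
gen 30: ______
_XX___
XXXX__
X_>_X_
____X_
__XX__
______
______
gen 31: ______
_XX___
XX^X__
X___X_
____X_
__XX__
______
______

1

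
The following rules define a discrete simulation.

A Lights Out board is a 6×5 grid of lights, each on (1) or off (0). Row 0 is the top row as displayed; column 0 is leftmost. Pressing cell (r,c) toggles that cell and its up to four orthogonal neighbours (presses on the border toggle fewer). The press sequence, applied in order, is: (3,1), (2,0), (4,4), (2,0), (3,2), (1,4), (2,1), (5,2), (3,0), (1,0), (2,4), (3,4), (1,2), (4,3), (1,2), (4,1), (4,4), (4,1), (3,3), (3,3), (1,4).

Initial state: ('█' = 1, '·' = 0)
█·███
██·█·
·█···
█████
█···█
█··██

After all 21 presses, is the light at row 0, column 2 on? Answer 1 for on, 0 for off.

gen 0: █·███
██·█·
·█···
█████
█···█
█··██
gen 1: █·███
██·█·
·····
···██
██··█
█··██
gen 2: █·███
·█·█·
██···
█··██
██··█
█··██
gen 3: █·███
·█·█·
██···
█··█·
██·█·
█··█·
gen 4: █·███
██·█·
·····
···█·
██·█·
█··█·
gen 5: █·███
██·█·
··█··
·██··
████·
█··█·
gen 6: █·██·
██··█
··█·█
·██··
████·
█··█·
gen 7: █·██·
█···█
██··█
··█··
████·
█··█·
gen 8: █·██·
█···█
██··█
··█··
██·█·
███··
gen 9: █·██·
█···█
·█··█
███··
·█·█·
███··
gen 10: ··██·
·█··█
██··█
███··
·█·█·
███··
gen 11: ··██·
·█···
██·█·
███·█
·█·█·
███··
gen 12: ··██·
·█···
██·██
████·
·█·██
███··
gen 13: ···█·
··██·
█████
████·
·█·██
███··
gen 14: ···█·
··██·
█████
███··
·██··
████·
gen 15: ··██·
·█···
██·██
███··
·██··
████·
gen 16: ··██·
·█···
██·██
█·█··
█····
█·██·
gen 17: ··██·
·█···
██·██
█·█·█
█··██
█·███
gen 18: ··██·
·█···
██·██
███·█
·████
█████
gen 19: ··██·
·█···
██··█
██·█·
·██·█
█████
gen 20: ··██·
·█···
██·██
███·█
·████
█████
gen 21: ··███
·█·██
██·█·
███·█
·████
█████

1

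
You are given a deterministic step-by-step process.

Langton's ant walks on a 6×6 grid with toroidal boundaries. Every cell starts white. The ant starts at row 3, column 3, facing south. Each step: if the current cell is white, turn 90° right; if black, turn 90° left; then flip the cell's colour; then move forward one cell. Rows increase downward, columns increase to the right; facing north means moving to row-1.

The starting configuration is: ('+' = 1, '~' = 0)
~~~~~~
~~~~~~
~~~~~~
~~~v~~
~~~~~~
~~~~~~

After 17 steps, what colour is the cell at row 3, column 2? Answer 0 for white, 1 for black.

[0] ~~~~~~
~~~~~~
~~~~~~
~~~v~~
~~~~~~
~~~~~~
[1] ~~~~~~
~~~~~~
~~~~~~
~~<+~~
~~~~~~
~~~~~~
[2] ~~~~~~
~~~~~~
~~^~~~
~~++~~
~~~~~~
~~~~~~
[3] ~~~~~~
~~~~~~
~~+>~~
~~++~~
~~~~~~
~~~~~~
[4] ~~~~~~
~~~~~~
~~++~~
~~+v~~
~~~~~~
~~~~~~
[5] ~~~~~~
~~~~~~
~~++~~
~~+~>~
~~~~~~
~~~~~~
[6] ~~~~~~
~~~~~~
~~++~~
~~+~+~
~~~~v~
~~~~~~
[7] ~~~~~~
~~~~~~
~~++~~
~~+~+~
~~~<+~
~~~~~~
[8] ~~~~~~
~~~~~~
~~++~~
~~+^+~
~~~++~
~~~~~~
[9] ~~~~~~
~~~~~~
~~++~~
~~++>~
~~~++~
~~~~~~
[10] ~~~~~~
~~~~~~
~~++^~
~~++~~
~~~++~
~~~~~~
[11] ~~~~~~
~~~~~~
~~+++>
~~++~~
~~~++~
~~~~~~
[12] ~~~~~~
~~~~~~
~~++++
~~++~v
~~~++~
~~~~~~
[13] ~~~~~~
~~~~~~
~~++++
~~++<+
~~~++~
~~~~~~
[14] ~~~~~~
~~~~~~
~~++^+
~~++++
~~~++~
~~~~~~
[15] ~~~~~~
~~~~~~
~~+<~+
~~++++
~~~++~
~~~~~~
[16] ~~~~~~
~~~~~~
~~+~~+
~~+v++
~~~++~
~~~~~~
[17] ~~~~~~
~~~~~~
~~+~~+
~~+~>+
~~~++~
~~~~~~

1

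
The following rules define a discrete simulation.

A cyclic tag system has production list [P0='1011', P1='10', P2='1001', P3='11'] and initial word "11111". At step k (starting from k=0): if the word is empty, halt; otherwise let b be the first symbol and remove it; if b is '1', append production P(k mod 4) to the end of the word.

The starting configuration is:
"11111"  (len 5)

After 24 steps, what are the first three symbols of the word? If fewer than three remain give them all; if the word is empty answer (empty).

gen 0: "11111"  (len 5)
gen 1: "11111011"  (len 8)
gen 2: "111101110"  (len 9)
gen 3: "111011101001"  (len 12)
gen 4: "1101110100111"  (len 13)
gen 5: "1011101001111011"  (len 16)
gen 6: "01110100111101110"  (len 17)
gen 7: "1110100111101110"  (len 16)
gen 8: "11010011110111011"  (len 17)
gen 9: "10100111101110111011"  (len 20)
gen 10: "010011110111011101110"  (len 21)
gen 11: "10011110111011101110"  (len 20)
gen 12: "001111011101110111011"  (len 21)
gen 13: "01111011101110111011"  (len 20)
gen 14: "1111011101110111011"  (len 19)
gen 15: "1110111011101110111001"  (len 22)
gen 16: "11011101110111011100111"  (len 23)
gen 17: "10111011101110111001111011"  (len 26)
gen 18: "011101110111011100111101110"  (len 27)
gen 19: "11101110111011100111101110"  (len 26)
gen 20: "110111011101110011110111011"  (len 27)
gen 21: "101110111011100111101110111011"  (len 30)
gen 22: "0111011101110011110111011101110"  (len 31)
gen 23: "111011101110011110111011101110"  (len 30)
gen 24: "1101110111001111011101110111011"  (len 31)

110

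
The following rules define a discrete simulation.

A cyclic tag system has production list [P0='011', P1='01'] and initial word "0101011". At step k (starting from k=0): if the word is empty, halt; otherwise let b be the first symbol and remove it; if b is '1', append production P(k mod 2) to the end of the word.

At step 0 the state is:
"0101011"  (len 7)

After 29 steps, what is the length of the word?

k=0  "0101011"  (len 7)
k=1  "101011"  (len 6)
k=2  "0101101"  (len 7)
k=3  "101101"  (len 6)
k=4  "0110101"  (len 7)
k=5  "110101"  (len 6)
k=6  "1010101"  (len 7)
k=7  "010101011"  (len 9)
k=8  "10101011"  (len 8)
k=9  "0101011011"  (len 10)
k=10  "101011011"  (len 9)
k=11  "01011011011"  (len 11)
k=12  "1011011011"  (len 10)
k=13  "011011011011"  (len 12)
k=14  "11011011011"  (len 11)
k=15  "1011011011011"  (len 13)
k=16  "01101101101101"  (len 14)
k=17  "1101101101101"  (len 13)
k=18  "10110110110101"  (len 14)
k=19  "0110110110101011"  (len 16)
k=20  "110110110101011"  (len 15)
k=21  "10110110101011011"  (len 17)
k=22  "011011010101101101"  (len 18)
k=23  "11011010101101101"  (len 17)
k=24  "101101010110110101"  (len 18)
k=25  "01101010110110101011"  (len 20)
k=26  "1101010110110101011"  (len 19)
k=27  "101010110110101011011"  (len 21)
k=28  "0101011011010101101101"  (len 22)
k=29  "101011011010101101101"  (len 21)

21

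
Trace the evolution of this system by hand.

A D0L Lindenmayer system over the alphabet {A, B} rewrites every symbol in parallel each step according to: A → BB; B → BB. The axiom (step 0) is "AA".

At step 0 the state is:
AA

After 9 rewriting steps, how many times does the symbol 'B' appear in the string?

1024

k=0  AA
k=1  BBBB
k=2  BBBBBBBB
k=3  BBBBBBBBBBBBBBBB
k=4  BBBBBBBBBBBBBBBBBBBBBBBBBBBBBBBB
k=5  BBBBBBBBBBBBBBBBBBBBBBBBBBBBBBBBBBBBBBBBBBBBBBBBBBBBBBBBBBBBBBBB
k=6  BBBBBBBBBBBBBBBBBBBBBBBBBBBBBBBBBBBBBBBBBBBBBBBBBBBBBBBBBB…BBBBBBBBBBBBBBBBBBBBBBBBBBBBBBBBBBBBBBBBBBBBBBBBBBBBBBBBBB  (len 128)
k=7  BBBBBBBBBBBBBBBBBBBBBBBBBBBBBBBBBBBBBBBBBBBBBBBBBBBBBBBBBB…BBBBBBBBBBBBBBBBBBBBBBBBBBBBBBBBBBBBBBBBBBBBBBBBBBBBBBBBBB  (len 256)
k=8  BBBBBBBBBBBBBBBBBBBBBBBBBBBBBBBBBBBBBBBBBBBBBBBBBBBBBBBBBB…BBBBBBBBBBBBBBBBBBBBBBBBBBBBBBBBBBBBBBBBBBBBBBBBBBBBBBBBBB  (len 512)
k=9  BBBBBBBBBBBBBBBBBBBBBBBBBBBBBBBBBBBBBBBBBBBBBBBBBBBBBBBBBB…BBBBBBBBBBBBBBBBBBBBBBBBBBBBBBBBBBBBBBBBBBBBBBBBBBBBBBBBBB  (len 1024)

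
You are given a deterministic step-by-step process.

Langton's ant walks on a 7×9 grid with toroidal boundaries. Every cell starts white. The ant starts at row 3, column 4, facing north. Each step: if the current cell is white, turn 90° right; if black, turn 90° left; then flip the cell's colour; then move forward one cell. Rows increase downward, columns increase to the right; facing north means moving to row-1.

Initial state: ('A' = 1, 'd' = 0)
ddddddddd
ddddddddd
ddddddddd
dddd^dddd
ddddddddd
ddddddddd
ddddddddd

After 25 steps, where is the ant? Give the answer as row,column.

5,3

gen 0: ddddddddd
ddddddddd
ddddddddd
dddd^dddd
ddddddddd
ddddddddd
ddddddddd
gen 1: ddddddddd
ddddddddd
ddddddddd
ddddA>ddd
ddddddddd
ddddddddd
ddddddddd
gen 2: ddddddddd
ddddddddd
ddddddddd
ddddAAddd
dddddvddd
ddddddddd
ddddddddd
gen 3: ddddddddd
ddddddddd
ddddddddd
ddddAAddd
dddd<Addd
ddddddddd
ddddddddd
gen 4: ddddddddd
ddddddddd
ddddddddd
dddd^Addd
ddddAAddd
ddddddddd
ddddddddd
gen 5: ddddddddd
ddddddddd
ddddddddd
ddd<dAddd
ddddAAddd
ddddddddd
ddddddddd
gen 6: ddddddddd
ddddddddd
ddd^ddddd
dddAdAddd
ddddAAddd
ddddddddd
ddddddddd
gen 7: ddddddddd
ddddddddd
dddA>dddd
dddAdAddd
ddddAAddd
ddddddddd
ddddddddd
gen 8: ddddddddd
ddddddddd
dddAAdddd
dddAvAddd
ddddAAddd
ddddddddd
ddddddddd
gen 9: ddddddddd
ddddddddd
dddAAdddd
ddd<AAddd
ddddAAddd
ddddddddd
ddddddddd
gen 10: ddddddddd
ddddddddd
dddAAdddd
ddddAAddd
dddvAAddd
ddddddddd
ddddddddd
gen 11: ddddddddd
ddddddddd
dddAAdddd
ddddAAddd
dd<AAAddd
ddddddddd
ddddddddd
gen 12: ddddddddd
ddddddddd
dddAAdddd
dd^dAAddd
ddAAAAddd
ddddddddd
ddddddddd
gen 13: ddddddddd
ddddddddd
dddAAdddd
ddA>AAddd
ddAAAAddd
ddddddddd
ddddddddd
gen 14: ddddddddd
ddddddddd
dddAAdddd
ddAAAAddd
ddAvAAddd
ddddddddd
ddddddddd
gen 15: ddddddddd
ddddddddd
dddAAdddd
ddAAAAddd
ddAd>Addd
ddddddddd
ddddddddd
gen 16: ddddddddd
ddddddddd
dddAAdddd
ddAA^Addd
ddAddAddd
ddddddddd
ddddddddd
gen 17: ddddddddd
ddddddddd
dddAAdddd
ddA<dAddd
ddAddAddd
ddddddddd
ddddddddd
gen 18: ddddddddd
ddddddddd
dddAAdddd
ddAddAddd
ddAvdAddd
ddddddddd
ddddddddd
gen 19: ddddddddd
ddddddddd
dddAAdddd
ddAddAddd
dd<AdAddd
ddddddddd
ddddddddd
gen 20: ddddddddd
ddddddddd
dddAAdddd
ddAddAddd
dddAdAddd
ddvdddddd
ddddddddd
gen 21: ddddddddd
ddddddddd
dddAAdddd
ddAddAddd
dddAdAddd
d<Adddddd
ddddddddd
gen 22: ddddddddd
ddddddddd
dddAAdddd
ddAddAddd
d^dAdAddd
dAAdddddd
ddddddddd
gen 23: ddddddddd
ddddddddd
dddAAdddd
ddAddAddd
dA>AdAddd
dAAdddddd
ddddddddd
gen 24: ddddddddd
ddddddddd
dddAAdddd
ddAddAddd
dAAAdAddd
dAvdddddd
ddddddddd
gen 25: ddddddddd
ddddddddd
dddAAdddd
ddAddAddd
dAAAdAddd
dAd>ddddd
ddddddddd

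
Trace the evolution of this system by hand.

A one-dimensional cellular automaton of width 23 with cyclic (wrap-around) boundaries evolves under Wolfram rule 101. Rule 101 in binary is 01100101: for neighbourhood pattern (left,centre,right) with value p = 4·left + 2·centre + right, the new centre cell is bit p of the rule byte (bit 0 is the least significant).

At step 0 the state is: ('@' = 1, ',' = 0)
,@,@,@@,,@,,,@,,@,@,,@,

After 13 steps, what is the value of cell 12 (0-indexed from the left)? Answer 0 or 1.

t=0: ,@,@,@@,,@,,,@,,@,@,,@,
t=1: ,@@@@,@,,@,@,@,,@@@,,@,
t=2: ,,,,@@@,,@@@@@,,,,@,,@,
t=3: @@@,,,@,,,,,,@,@@,@,,@,
t=4: ,,@,@,@,@@@@,@@,@@@,,@@
t=5: ,,@@@@@@,,,@@,@@,,@,,,@
t=6: ,,,,,,,@,@,,@@,@,,@,@,@
t=7: ,@@@@@,@@@,,,@@@,,@@@@@
t=8: @,,,,@@,,@,@,,,@,,,,,,@
t=9: @,@@,,@,,@@@,@,@,@@@@,,
t=10: @@,@,,@,,,,@@@@@@,,,@,,
t=11: ,@@@,,@,@@,,,,,,@,@,@,,
t=12: ,,,@,,@@,@,@@@@,@@@@@,@
t=13: ,@,@,,,@@@@,,,@@,,,,@@@

0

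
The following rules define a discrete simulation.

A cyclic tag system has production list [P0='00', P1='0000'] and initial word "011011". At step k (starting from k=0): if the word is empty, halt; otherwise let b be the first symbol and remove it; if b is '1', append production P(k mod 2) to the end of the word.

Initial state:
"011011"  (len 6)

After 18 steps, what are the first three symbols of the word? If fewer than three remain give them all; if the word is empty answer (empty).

0) "011011"  (len 6)
1) "11011"  (len 5)
2) "10110000"  (len 8)
3) "011000000"  (len 9)
4) "11000000"  (len 8)
5) "100000000"  (len 9)
6) "000000000000"  (len 12)
7) "00000000000"  (len 11)
8) "0000000000"  (len 10)
9) "000000000"  (len 9)
10) "00000000"  (len 8)
11) "0000000"  (len 7)
12) "000000"  (len 6)
13) "00000"  (len 5)
14) "0000"  (len 4)
15) "000"  (len 3)
16) "00"  (len 2)
17) "0"  (len 1)
18) (halted — word empty)

(empty)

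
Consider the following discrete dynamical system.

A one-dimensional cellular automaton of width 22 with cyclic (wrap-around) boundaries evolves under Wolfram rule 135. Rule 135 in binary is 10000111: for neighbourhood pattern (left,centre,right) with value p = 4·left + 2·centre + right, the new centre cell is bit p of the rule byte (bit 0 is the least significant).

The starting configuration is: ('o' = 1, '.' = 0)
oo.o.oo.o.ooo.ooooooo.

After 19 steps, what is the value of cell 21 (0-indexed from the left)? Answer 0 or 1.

[0] oo.o.oo.o.ooo.ooooooo.
[1] ...o....o..o...ooooo..
[2] oooo.oooo.oo.oo.ooo..o
[3] ooo...oo.........o..o.
[4] .o..oo...ooooooooo.oo.
[5] oo.o...oo.ooooooo.....
[6] ...o.oo....ooooo..oooo
[7] .ooo....ooo.ooo..o.oo.
[8] o.o..ooo.o...o..oo....
[9] o.o.o.o..o.ooo.o...ooo
[10] ..o.o.o.oo..o..o.oo.oo
[11] .oo.o.o....oo.oo......
[12] o...o.o.ooo......ooooo
[13] ..ooo.o..o..ooooo.oooo
[14] .o.o..o.oo.o.ooo...oo.
[15] oo.o.oo....o..o..oo...
[16] ...o....oooo.oo.o...oo
[17] .ooo.ooo.oo.....o.oo..
[18] o.o...o.....ooooo....o
[19] ..o.ooo.oooo.ooo..ooo.

0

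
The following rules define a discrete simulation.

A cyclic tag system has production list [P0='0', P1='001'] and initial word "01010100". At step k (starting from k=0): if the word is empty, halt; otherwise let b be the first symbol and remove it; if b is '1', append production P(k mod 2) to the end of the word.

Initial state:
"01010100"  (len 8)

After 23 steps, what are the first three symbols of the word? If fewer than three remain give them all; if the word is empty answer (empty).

[0] "01010100"  (len 8)
[1] "1010100"  (len 7)
[2] "010100001"  (len 9)
[3] "10100001"  (len 8)
[4] "0100001001"  (len 10)
[5] "100001001"  (len 9)
[6] "00001001001"  (len 11)
[7] "0001001001"  (len 10)
[8] "001001001"  (len 9)
[9] "01001001"  (len 8)
[10] "1001001"  (len 7)
[11] "0010010"  (len 7)
[12] "010010"  (len 6)
[13] "10010"  (len 5)
[14] "0010001"  (len 7)
[15] "010001"  (len 6)
[16] "10001"  (len 5)
[17] "00010"  (len 5)
[18] "0010"  (len 4)
[19] "010"  (len 3)
[20] "10"  (len 2)
[21] "00"  (len 2)
[22] "0"  (len 1)
[23] (halted — word empty)

(empty)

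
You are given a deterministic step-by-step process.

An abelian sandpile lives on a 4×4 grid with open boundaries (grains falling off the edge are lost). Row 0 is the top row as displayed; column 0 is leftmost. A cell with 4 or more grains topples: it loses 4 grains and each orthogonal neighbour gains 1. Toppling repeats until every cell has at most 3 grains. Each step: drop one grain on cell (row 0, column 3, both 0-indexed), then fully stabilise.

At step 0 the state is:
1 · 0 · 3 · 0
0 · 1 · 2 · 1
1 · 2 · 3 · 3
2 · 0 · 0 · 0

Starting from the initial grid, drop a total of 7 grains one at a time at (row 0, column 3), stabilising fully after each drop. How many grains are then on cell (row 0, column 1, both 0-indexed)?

t=0: 1 · 0 · 3 · 0
0 · 1 · 2 · 1
1 · 2 · 3 · 3
2 · 0 · 0 · 0
t=1: 1 · 0 · 3 · 1
0 · 1 · 2 · 1
1 · 2 · 3 · 3
2 · 0 · 0 · 0
t=2: 1 · 0 · 3 · 2
0 · 1 · 2 · 1
1 · 2 · 3 · 3
2 · 0 · 0 · 0
t=3: 1 · 0 · 3 · 3
0 · 1 · 2 · 1
1 · 2 · 3 · 3
2 · 0 · 0 · 0
t=4: 1 · 1 · 0 · 1
0 · 1 · 3 · 2
1 · 2 · 3 · 3
2 · 0 · 0 · 0
t=5: 1 · 1 · 0 · 2
0 · 1 · 3 · 2
1 · 2 · 3 · 3
2 · 0 · 0 · 0
t=6: 1 · 1 · 0 · 3
0 · 1 · 3 · 2
1 · 2 · 3 · 3
2 · 0 · 0 · 0
t=7: 1 · 1 · 1 · 0
0 · 1 · 3 · 3
1 · 2 · 3 · 3
2 · 0 · 0 · 0

1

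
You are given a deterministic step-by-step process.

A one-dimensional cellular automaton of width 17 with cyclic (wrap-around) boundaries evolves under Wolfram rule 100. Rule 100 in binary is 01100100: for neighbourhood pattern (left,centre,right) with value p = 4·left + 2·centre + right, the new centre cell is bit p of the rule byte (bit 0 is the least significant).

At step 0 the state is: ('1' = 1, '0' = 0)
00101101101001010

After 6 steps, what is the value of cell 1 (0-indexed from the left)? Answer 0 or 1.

0

t=0: 00101101101001010
t=1: 00110110111001110
t=2: 00011011001000010
t=3: 00001101001000010
t=4: 00000111001000010
t=5: 00000001001000010
t=6: 00000001001000010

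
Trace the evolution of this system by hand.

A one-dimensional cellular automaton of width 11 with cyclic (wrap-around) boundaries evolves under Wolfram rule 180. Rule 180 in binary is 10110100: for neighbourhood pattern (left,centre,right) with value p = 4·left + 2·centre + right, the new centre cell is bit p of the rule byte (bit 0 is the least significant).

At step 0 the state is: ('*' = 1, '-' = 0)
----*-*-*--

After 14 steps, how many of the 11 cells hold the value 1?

gen 0: ----*-*-*--
gen 1: ----******-
gen 2: -----****-*
gen 3: *-----**-**
gen 4: -*------*-*
gen 5: ***-----***
gen 6: **-*-----**
gen 7: *-***-----*
gen 8: -*-*-*-----
gen 9: -******----
gen 10: --****-*---
gen 11: ---**-***--
gen 12: -----*-*-*-
gen 13: -----******
gen 14: *-----****-

5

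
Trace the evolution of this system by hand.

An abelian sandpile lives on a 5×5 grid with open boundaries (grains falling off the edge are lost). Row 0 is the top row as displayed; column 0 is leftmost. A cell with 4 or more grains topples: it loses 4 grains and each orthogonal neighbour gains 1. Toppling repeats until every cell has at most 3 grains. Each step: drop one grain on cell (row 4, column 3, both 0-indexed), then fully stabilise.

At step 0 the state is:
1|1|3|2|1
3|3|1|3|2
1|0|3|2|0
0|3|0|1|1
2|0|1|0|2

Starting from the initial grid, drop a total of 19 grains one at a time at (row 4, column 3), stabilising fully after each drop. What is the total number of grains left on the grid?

47

0) 1|1|3|2|1
3|3|1|3|2
1|0|3|2|0
0|3|0|1|1
2|0|1|0|2
1) 1|1|3|2|1
3|3|1|3|2
1|0|3|2|0
0|3|0|1|1
2|0|1|1|2
2) 1|1|3|2|1
3|3|1|3|2
1|0|3|2|0
0|3|0|1|1
2|0|1|2|2
3) 1|1|3|2|1
3|3|1|3|2
1|0|3|2|0
0|3|0|1|1
2|0|1|3|2
4) 1|1|3|2|1
3|3|1|3|2
1|0|3|2|0
0|3|0|2|1
2|0|2|0|3
5) 1|1|3|2|1
3|3|1|3|2
1|0|3|2|0
0|3|0|2|1
2|0|2|1|3
6) 1|1|3|2|1
3|3|1|3|2
1|0|3|2|0
0|3|0|2|1
2|0|2|2|3
7) 1|1|3|2|1
3|3|1|3|2
1|0|3|2|0
0|3|0|2|1
2|0|2|3|3
8) 1|1|3|2|1
3|3|1|3|2
1|0|3|2|0
0|3|0|3|2
2|0|3|1|0
9) 1|1|3|2|1
3|3|1|3|2
1|0|3|2|0
0|3|0|3|2
2|0|3|2|0
10) 1|1|3|2|1
3|3|1|3|2
1|0|3|2|0
0|3|0|3|2
2|0|3|3|0
11) 1|1|3|2|1
3|3|1|3|2
1|0|3|3|0
0|3|2|0|3
2|1|0|2|1
12) 1|1|3|2|1
3|3|1|3|2
1|0|3|3|0
0|3|2|0|3
2|1|0|3|1
13) 1|1|3|2|1
3|3|1|3|2
1|0|3|3|0
0|3|2|1|3
2|1|1|0|2
14) 1|1|3|2|1
3|3|1|3|2
1|0|3|3|0
0|3|2|1|3
2|1|1|1|2
15) 1|1|3|2|1
3|3|1|3|2
1|0|3|3|0
0|3|2|1|3
2|1|1|2|2
16) 1|1|3|2|1
3|3|1|3|2
1|0|3|3|0
0|3|2|1|3
2|1|1|3|2
17) 1|1|3|2|1
3|3|1|3|2
1|0|3|3|0
0|3|2|2|3
2|1|2|0|3
18) 1|1|3|2|1
3|3|1|3|2
1|0|3|3|0
0|3|2|2|3
2|1|2|1|3
19) 1|1|3|2|1
3|3|1|3|2
1|0|3|3|0
0|3|2|2|3
2|1|2|2|3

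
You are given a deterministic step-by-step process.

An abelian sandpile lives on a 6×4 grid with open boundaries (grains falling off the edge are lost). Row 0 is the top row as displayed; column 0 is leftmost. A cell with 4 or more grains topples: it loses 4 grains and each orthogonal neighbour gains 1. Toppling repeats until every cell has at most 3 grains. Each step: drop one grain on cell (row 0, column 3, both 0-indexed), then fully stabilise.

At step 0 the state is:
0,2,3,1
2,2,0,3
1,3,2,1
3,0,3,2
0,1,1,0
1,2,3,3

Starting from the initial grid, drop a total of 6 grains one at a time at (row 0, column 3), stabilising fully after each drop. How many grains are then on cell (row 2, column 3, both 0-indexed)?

2

gen 0: 0,2,3,1
2,2,0,3
1,3,2,1
3,0,3,2
0,1,1,0
1,2,3,3
gen 1: 0,2,3,2
2,2,0,3
1,3,2,1
3,0,3,2
0,1,1,0
1,2,3,3
gen 2: 0,2,3,3
2,2,0,3
1,3,2,1
3,0,3,2
0,1,1,0
1,2,3,3
gen 3: 0,3,0,2
2,2,2,0
1,3,2,2
3,0,3,2
0,1,1,0
1,2,3,3
gen 4: 0,3,0,3
2,2,2,0
1,3,2,2
3,0,3,2
0,1,1,0
1,2,3,3
gen 5: 0,3,1,0
2,2,2,1
1,3,2,2
3,0,3,2
0,1,1,0
1,2,3,3
gen 6: 0,3,1,1
2,2,2,1
1,3,2,2
3,0,3,2
0,1,1,0
1,2,3,3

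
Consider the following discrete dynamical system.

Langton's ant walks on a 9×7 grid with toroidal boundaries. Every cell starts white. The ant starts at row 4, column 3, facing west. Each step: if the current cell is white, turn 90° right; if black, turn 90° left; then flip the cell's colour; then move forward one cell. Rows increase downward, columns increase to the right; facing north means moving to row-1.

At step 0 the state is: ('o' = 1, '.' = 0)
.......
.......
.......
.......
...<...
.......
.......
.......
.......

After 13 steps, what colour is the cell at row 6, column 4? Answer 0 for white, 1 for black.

gen 0: .......
.......
.......
.......
...<...
.......
.......
.......
.......
gen 1: .......
.......
.......
...^...
...o...
.......
.......
.......
.......
gen 2: .......
.......
.......
...o>..
...o...
.......
.......
.......
.......
gen 3: .......
.......
.......
...oo..
...ov..
.......
.......
.......
.......
gen 4: .......
.......
.......
...oo..
...<o..
.......
.......
.......
.......
gen 5: .......
.......
.......
...oo..
....o..
...v...
.......
.......
.......
gen 6: .......
.......
.......
...oo..
....o..
..<o...
.......
.......
.......
gen 7: .......
.......
.......
...oo..
..^.o..
..oo...
.......
.......
.......
gen 8: .......
.......
.......
...oo..
..o>o..
..oo...
.......
.......
.......
gen 9: .......
.......
.......
...oo..
..ooo..
..ov...
.......
.......
.......
gen 10: .......
.......
.......
...oo..
..ooo..
..o.>..
.......
.......
.......
gen 11: .......
.......
.......
...oo..
..ooo..
..o.o..
....v..
.......
.......
gen 12: .......
.......
.......
...oo..
..ooo..
..o.o..
...<o..
.......
.......
gen 13: .......
.......
.......
...oo..
..ooo..
..o^o..
...oo..
.......
.......

1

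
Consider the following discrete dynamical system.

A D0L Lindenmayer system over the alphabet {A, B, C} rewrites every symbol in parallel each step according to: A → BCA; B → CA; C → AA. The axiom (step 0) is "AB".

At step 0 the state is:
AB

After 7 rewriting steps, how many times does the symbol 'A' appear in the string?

gen 0: AB
gen 1: BCACA
gen 2: CAAABCAAABCA
gen 3: AABCABCABCACAAABCABCABCACAAABCA
gen 4: BCABCACAAABCACAAABCACAAABCAAABCABCABCACAAABCACAAABCACAAABCAAABCABCABCACAAABCA
gen 5: CAAABCACAAABCAAABCABCABCACAAABCAAABCABCABCACAAABCAAABCABCA…BCABCACAAABCABCABCACAAABCACAAABCACAAABCAAABCABCABCACAAABCA  (len 194)
gen 6: AABCABCABCACAAABCAAABCABCABCACAAABCABCABCACAAABCACAAABCACA…BCABCACAAABCABCABCACAAABCACAAABCACAAABCAAABCABCABCACAAABCA  (len 487)
gen 7: BCABCACAAABCACAAABCACAAABCAAABCABCABCACAAABCABCABCACAAABCA…BCABCACAAABCABCABCACAAABCACAAABCACAAABCAAABCABCABCACAAABCA  (len 1223)

626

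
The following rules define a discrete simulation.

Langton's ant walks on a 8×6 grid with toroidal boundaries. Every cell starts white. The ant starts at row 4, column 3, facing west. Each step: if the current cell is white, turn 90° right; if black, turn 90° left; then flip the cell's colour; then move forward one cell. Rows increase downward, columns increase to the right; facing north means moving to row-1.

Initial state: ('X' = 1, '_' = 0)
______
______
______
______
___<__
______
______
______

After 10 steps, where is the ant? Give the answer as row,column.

5,4

k=0  ______
______
______
______
___<__
______
______
______
k=1  ______
______
______
___^__
___X__
______
______
______
k=2  ______
______
______
___X>_
___X__
______
______
______
k=3  ______
______
______
___XX_
___Xv_
______
______
______
k=4  ______
______
______
___XX_
___<X_
______
______
______
k=5  ______
______
______
___XX_
____X_
___v__
______
______
k=6  ______
______
______
___XX_
____X_
__<X__
______
______
k=7  ______
______
______
___XX_
__^_X_
__XX__
______
______
k=8  ______
______
______
___XX_
__X>X_
__XX__
______
______
k=9  ______
______
______
___XX_
__XXX_
__Xv__
______
______
k=10  ______
______
______
___XX_
__XXX_
__X_>_
______
______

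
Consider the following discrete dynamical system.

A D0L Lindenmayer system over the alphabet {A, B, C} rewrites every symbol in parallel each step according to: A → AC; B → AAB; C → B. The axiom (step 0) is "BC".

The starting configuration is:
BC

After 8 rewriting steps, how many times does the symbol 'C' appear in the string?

[0] BC
[1] AABB
[2] ACACAABAAB
[3] ACBACBACACAABACACAAB
[4] ACBAABACBAABACBACBACACAABACBACBACACAAB
[5] ACBAABACACAABACBAABACACAABACBAABACBAABACBACBACACAABACBAABACBAABACBACBACACAAB
[6] ACBAABACACAABACBACBACACAABACBAABACACAABACBACBACACAABACBAAB…ACACAABACBAABACACAABACBAABACACAABACBAABACBAABACBACBACACAAB  (len 154)
[7] ACBAABACACAABACBACBACACAABACBAABACBAABACBACBACACAABACBAABA…ACACAABACBAABACACAABACBAABACACAABACBAABACBAABACBACBACACAAB  (len 308)
[8] ACBAABACACAABACBACBACACAABACBAABACBAABACBACBACACAABACBAABA…ACACAABACBAABACACAABACBAABACACAABACBAABACBAABACBACBACACAAB  (len 614)

154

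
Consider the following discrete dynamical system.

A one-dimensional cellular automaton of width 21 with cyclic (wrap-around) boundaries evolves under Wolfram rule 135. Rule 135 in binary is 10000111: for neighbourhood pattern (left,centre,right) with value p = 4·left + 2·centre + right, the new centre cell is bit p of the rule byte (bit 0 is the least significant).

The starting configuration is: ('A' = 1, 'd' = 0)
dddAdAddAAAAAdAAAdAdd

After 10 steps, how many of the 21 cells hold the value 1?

12

gen 0: dddAdAddAAAAAdAAAdAdd
gen 1: AAAAdAdAdAAAdddAddAdA
gen 2: AAAddAdAddAddAAAdAAdd
gen 3: dAddAAdAdAAdAdAdddddA
gen 4: dAdAdddAddddAdAdAAAAA
gen 5: dAdAdAAAdAAAAdAddAAAd
gen 6: AAdAddAdddAAddAdAdAdd
gen 7: dddAdAAdAAdddAAdAdAdA
gen 8: dAAAdddddddAAdddAdAdA
gen 9: ddAddAAAAAAdddAAAdAdA
gen 10: dAAdAdAAAAddAAdAddAdA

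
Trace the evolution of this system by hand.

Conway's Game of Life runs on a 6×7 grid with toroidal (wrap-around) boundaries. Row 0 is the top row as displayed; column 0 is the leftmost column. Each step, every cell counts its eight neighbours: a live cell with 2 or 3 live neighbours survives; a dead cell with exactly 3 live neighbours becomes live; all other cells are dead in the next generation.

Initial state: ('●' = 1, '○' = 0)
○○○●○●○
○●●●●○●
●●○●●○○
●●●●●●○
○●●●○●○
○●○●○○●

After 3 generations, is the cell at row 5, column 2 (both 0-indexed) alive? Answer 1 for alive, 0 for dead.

1

step 0: ○○○●○●○
○●●●●○●
●●○●●○○
●●●●●●○
○●●●○●○
○●○●○○●
step 1: ○●○○○●●
○●○○○○●
○○○○○○○
○○○○○●○
○○○○○●○
●●○●○●●
step 2: ○●○○●○○
○○○○○●●
○○○○○○○
○○○○○○○
●○○○○●○
○●●○○○○
step 3: ●●●○○●○
○○○○○●○
○○○○○○○
○○○○○○○
○●○○○○○
●●●○○○○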